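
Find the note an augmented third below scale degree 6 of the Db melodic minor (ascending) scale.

Scale degree 6 of Db melodic minor (ascending) is Bb.
An augmented third (5 semitones) below Bb lands on the letter G, giving Gbb.

Gbb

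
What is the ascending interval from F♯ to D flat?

Counting letters F–G–A–B–C–D gives a sixth.
F#→Db = 7 semitones, 2 narrower than the major sixth (9), so diminished.

diminished sixth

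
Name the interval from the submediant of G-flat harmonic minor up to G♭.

major third

The submediant of Gb harmonic minor is Ebb.
Ebb up to Gb: letters E→G make it a third; 4 semitones makes it major.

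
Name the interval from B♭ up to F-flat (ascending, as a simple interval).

Counting letters B–C–D–E–F gives a fifth.
Bb→Fb = 6 semitones, 1 narrower than the perfect fifth (7), so diminished.

diminished fifth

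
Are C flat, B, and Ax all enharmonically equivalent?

Cb is pitch class 11; B is pitch class 11; A## is pitch class 11.
All spellings map to pitch class 11, so they are enharmonically equivalent.

Yes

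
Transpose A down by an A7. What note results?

Bbb

A down a major seventh is Bb, so the target letter is B.
From A, an augmented seventh is 12 semitones down: Bbb.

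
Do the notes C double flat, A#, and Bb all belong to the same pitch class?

Yes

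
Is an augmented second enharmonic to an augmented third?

No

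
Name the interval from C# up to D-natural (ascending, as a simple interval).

minor second

Counting letters C–D gives a second.
C#→D = 1 semitone, 1 narrower than the major second (2), so minor.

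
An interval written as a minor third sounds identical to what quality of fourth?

doubly diminished

A minor third spans 3 semitones.
A fourth spanning 3 semitones is doubly diminished (the perfect fourth is 5).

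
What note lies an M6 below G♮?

Bb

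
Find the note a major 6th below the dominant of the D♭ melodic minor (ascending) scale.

Cb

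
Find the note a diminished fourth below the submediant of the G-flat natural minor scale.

Bb

The submediant of Gb natural minor is Ebb.
A diminished fourth (4 semitones) below Ebb lands on the letter B, giving Bb.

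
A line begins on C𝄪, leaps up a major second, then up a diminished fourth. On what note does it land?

A major second up from C## is D## (letter D, 2 semitones up).
A diminished fourth up from D## is G# (letter G, 4 semitones up).

G#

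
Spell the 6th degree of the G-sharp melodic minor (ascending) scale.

Degree 6 takes the letter 5 steps above G, which is E.
In melodic minor (ascending), degree 6 sits 9 semitones above the tonic. G# + 9 semitones is pitch class 5, spelled on E as E#.

E#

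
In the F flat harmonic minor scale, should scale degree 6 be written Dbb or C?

Dbb

Each scale degree takes a distinct letter name. Degree 6 of a scale on F must use the letter D.
Dbb and C are enharmonically the same pitch, but only Dbb uses the letter D, so it is the correct spelling here.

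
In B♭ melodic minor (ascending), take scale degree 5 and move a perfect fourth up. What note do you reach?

Bb

Scale degree 5 of Bb melodic minor (ascending) is F.
A perfect fourth (5 semitones) above F lands on the letter B, giving Bb.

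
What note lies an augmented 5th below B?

Eb

A fifth below B lands on the letter E.
An augmented fifth spans 8 semitones, so B moves to pitch class 3. On the letter E that is Eb.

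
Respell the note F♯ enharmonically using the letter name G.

Gb

Plain G sits 1 semitone above F#, so on the letter G the same pitch needs a flat: Gb.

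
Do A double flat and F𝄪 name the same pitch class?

Abb = pitch class 7 and F## = pitch class 7 — the same pitch class, so they are enharmonic equivalents.

Yes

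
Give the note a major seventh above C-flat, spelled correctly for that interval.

Bb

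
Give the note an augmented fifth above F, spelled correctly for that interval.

F up a perfect fifth is C, so the target letter is C.
From F, an augmented fifth is 8 semitones up: C#.

C#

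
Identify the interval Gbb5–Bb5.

augmented third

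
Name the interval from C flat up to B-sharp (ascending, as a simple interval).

doubly augmented seventh

The letter names run C→B, a span of 6 letter steps, so the interval is some kind of seventh.
Cb to B# is 13 semitones. A major seventh is 11, so 13 makes it doubly augmented.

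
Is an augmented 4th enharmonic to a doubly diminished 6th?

An augmented fourth spans 6 semitones; a doubly diminished sixth spans 6.
They are enharmonically equivalent.

Yes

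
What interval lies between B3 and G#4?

Counting letters B–C–D–E–F–G gives a sixth.
B→G# = 9 semitones, exactly the major sixth.

major sixth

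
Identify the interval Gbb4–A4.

The letter names run G→A, a span of 1 letter step, so the interval is some kind of second.
Gbb to A is 4 semitones. A major second is 2, so 4 makes it doubly augmented.

doubly augmented second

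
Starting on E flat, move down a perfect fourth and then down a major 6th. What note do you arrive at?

Db

A perfect fourth down from Eb is Bb (letter B, 5 semitones down).
A major sixth down from Bb is Db (letter D, 9 semitones down).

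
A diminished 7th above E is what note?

Db

E up a major seventh is D#, so the target letter is D.
From E, a diminished seventh is 9 semitones up: Db.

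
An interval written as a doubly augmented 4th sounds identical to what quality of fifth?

A doubly augmented fourth spans 7 semitones.
A fifth spanning 7 semitones is perfect (the perfect fifth is 7).

perfect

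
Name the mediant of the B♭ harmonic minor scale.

Db

Degree 3 takes the letter 2 steps above B, which is D.
In harmonic minor, degree 3 sits 3 semitones above the tonic. Bb + 3 semitones is pitch class 1, spelled on D as Db.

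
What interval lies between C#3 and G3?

diminished fifth

The letter names run C→G, a span of 4 letter steps, so the interval is some kind of fifth.
C# to G is 6 semitones. A perfect fifth is 7, so 6 makes it diminished.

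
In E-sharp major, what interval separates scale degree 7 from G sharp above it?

diminished fourth

Scale degree 7 of E# major is D##.
D## up to G#: letters D→G make it a fourth; 4 semitones makes it diminished.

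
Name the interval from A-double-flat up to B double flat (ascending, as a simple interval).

The letter names run A→B, a span of 1 letter step, so the interval is some kind of second.
Abb to Bbb is 2 semitones. A major second is 2, so 2 makes it major.

major second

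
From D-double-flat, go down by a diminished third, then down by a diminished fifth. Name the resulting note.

E

A diminished third down from Dbb is Bb (letter B, 2 semitones down).
A diminished fifth down from Bb is E (letter E, 6 semitones down).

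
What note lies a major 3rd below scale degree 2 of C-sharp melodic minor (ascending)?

Scale degree 2 of C# melodic minor (ascending) is D#.
A major third (4 semitones) below D# lands on the letter B, giving B.

B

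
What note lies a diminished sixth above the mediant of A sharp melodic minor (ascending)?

Ab

The mediant of A# melodic minor (ascending) is C#.
A diminished sixth (7 semitones) above C# lands on the letter A, giving Ab.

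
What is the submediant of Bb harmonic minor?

The Bb harmonic minor scale runs Bb C Db Eb F Gb A.
Degree 6 is Gb.

Gb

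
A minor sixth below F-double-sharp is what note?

A##

A sixth below F lands on the letter A.
A minor sixth spans 8 semitones, so F## moves to pitch class 11. On the letter A that is A##.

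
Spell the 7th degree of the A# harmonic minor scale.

G##

The A# harmonic minor scale runs A# B# C# D# E# F# G##.
Degree 7 is G##.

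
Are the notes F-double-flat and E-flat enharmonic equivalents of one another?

Fbb is pitch class 3; Eb is pitch class 3.
All spellings map to pitch class 3, so they are enharmonically equivalent.

Yes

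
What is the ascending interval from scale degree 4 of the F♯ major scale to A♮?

minor seventh

Scale degree 4 of F# major is B.
B up to A: letters B→A make it a seventh; 10 semitones makes it minor.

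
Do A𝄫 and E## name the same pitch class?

Abb is pitch class 7; E## is pitch class 6.
The pitch classes differ (7 vs. 6), so they are not enharmonic equivalents.

No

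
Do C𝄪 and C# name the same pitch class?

No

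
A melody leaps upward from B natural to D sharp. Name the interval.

Counting letters B–C–D gives a third.
B→D# = 4 semitones, exactly the major third.

major third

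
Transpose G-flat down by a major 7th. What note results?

G down a major seventh is Ab, so the target letter is A.
From Gb, a major seventh is 11 semitones down: Abb.

Abb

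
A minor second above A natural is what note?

Bb

A up a major second is B, so the target letter is B.
From A, a minor second is 1 semitone up: Bb.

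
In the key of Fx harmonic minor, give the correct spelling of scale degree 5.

C##

Degree 5 takes the letter 4 steps above F, which is C.
In harmonic minor, degree 5 sits 7 semitones above the tonic. F## + 7 semitones is pitch class 2, spelled on C as C##.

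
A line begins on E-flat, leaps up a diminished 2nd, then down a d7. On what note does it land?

A diminished second up from Eb is Fbb (letter F, 0 semitones up).
A diminished seventh down from Fbb is Gb (letter G, 9 semitones down).

Gb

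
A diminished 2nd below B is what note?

A##

B down a major second is A, so the target letter is A.
From B, a diminished second is 0 semitones down: A##.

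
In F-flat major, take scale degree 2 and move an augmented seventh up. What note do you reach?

F#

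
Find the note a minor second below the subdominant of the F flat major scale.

The subdominant of Fb major is Bbb.
A minor second (1 semitone) below Bbb lands on the letter A, giving Ab.

Ab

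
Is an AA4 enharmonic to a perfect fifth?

A doubly augmented fourth spans 7 semitones; a perfect fifth spans 7.
They are enharmonically equivalent.

Yes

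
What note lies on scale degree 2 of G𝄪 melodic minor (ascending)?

Degree 2 takes the letter 1 step above G, which is A.
In melodic minor (ascending), degree 2 sits 2 semitones above the tonic. G## + 2 semitones is pitch class 11, spelled on A as A##.

A##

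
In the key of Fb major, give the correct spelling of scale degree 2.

The Fb major scale runs Fb Gb Ab Bbb Cb Db Eb.
Degree 2 is Gb.

Gb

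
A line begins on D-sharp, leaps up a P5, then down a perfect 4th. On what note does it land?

E#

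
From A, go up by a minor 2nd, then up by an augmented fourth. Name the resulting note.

A minor second up from A is Bb (letter B, 1 semitone up).
An augmented fourth up from Bb is E (letter E, 6 semitones up).

E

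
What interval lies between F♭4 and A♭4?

major third

The letter names run F→A, a span of 2 letter steps, so the interval is some kind of third.
Fb to Ab is 4 semitones. A major third is 4, so 4 makes it major.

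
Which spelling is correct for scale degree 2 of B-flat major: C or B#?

C

Each scale degree takes a distinct letter name. Degree 2 of a scale on B must use the letter C.
C and B# are enharmonically the same pitch, but only C uses the letter C, so it is the correct spelling here.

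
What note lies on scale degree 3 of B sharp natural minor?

Degree 3 takes the letter 2 steps above B, which is D.
In natural minor, degree 3 sits 3 semitones above the tonic. B# + 3 semitones is pitch class 3, spelled on D as D#.

D#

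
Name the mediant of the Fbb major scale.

Degree 3 takes the letter 2 steps above F, which is A.
In major, degree 3 sits 4 semitones above the tonic. Fbb + 4 semitones is pitch class 7, spelled on A as Abb.

Abb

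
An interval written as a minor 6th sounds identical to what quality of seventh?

A minor sixth spans 8 semitones.
A seventh spanning 8 semitones is doubly diminished (the major seventh is 11).

doubly diminished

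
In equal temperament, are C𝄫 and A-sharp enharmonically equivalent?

Yes

Cbb = pitch class 10 and A# = pitch class 10 — the same pitch class, so they are enharmonic equivalents.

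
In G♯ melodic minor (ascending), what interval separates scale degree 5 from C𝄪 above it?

Scale degree 5 of G# melodic minor (ascending) is D#.
D# up to C##: letters D→C make it a seventh; 11 semitones makes it major.

major seventh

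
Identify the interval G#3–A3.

minor second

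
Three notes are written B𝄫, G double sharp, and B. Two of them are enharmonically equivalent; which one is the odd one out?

B

In 12-tone equal temperament, enharmonic equivalents share a pitch class. Bbb is pitch class 9; G## is pitch class 9; B is pitch class 11.
Bbb and G## share pitch class 9, while B is pitch class 11.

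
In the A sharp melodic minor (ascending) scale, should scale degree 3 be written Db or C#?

C#

Each scale degree takes a distinct letter name. Degree 3 of a scale on A must use the letter C.
C# and Db are enharmonically the same pitch, but only C# uses the letter C, so it is the correct spelling here.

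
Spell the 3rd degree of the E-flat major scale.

G

The Eb major scale runs Eb F G Ab Bb C D.
Degree 3 is G.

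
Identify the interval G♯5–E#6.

major sixth

Counting letters G–A–B–C–D–E gives a sixth.
G#→E# = 9 semitones, exactly the major sixth.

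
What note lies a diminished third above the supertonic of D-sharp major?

The supertonic of D# major is E#.
A diminished third (2 semitones) above E# lands on the letter G, giving G.

G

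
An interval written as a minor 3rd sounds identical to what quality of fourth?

doubly diminished

A minor third spans 3 semitones.
A fourth spanning 3 semitones is doubly diminished (the perfect fourth is 5).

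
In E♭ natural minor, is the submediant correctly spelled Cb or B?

Cb

Each scale degree takes a distinct letter name. Degree 6 of a scale on E must use the letter C.
Cb and B are enharmonically the same pitch, but only Cb uses the letter C, so it is the correct spelling here.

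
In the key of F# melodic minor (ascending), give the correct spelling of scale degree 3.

A

Degree 3 takes the letter 2 steps above F, which is A.
In melodic minor (ascending), degree 3 sits 3 semitones above the tonic. F# + 3 semitones is pitch class 9, spelled on A as A.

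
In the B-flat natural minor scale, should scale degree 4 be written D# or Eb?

Each scale degree takes a distinct letter name. Degree 4 of a scale on B must use the letter E.
Eb and D# are enharmonically the same pitch, but only Eb uses the letter E, so it is the correct spelling here.

Eb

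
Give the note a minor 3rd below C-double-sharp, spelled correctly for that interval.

A##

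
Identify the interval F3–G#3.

The letter names run F→G, a span of 1 letter step, so the interval is some kind of second.
F to G# is 3 semitones. A major second is 2, so 3 makes it augmented.

augmented second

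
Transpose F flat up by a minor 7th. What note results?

Ebb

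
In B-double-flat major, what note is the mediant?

The Bbb major scale runs Bbb Cb Db Ebb Fb Gb Ab.
Degree 3 is Db.

Db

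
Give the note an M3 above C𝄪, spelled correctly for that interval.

E##

C up a major third is E, so the target letter is E.
From C##, a major third is 4 semitones up: E##.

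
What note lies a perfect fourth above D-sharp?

D up a perfect fourth is G, so the target letter is G.
From D#, a perfect fourth is 5 semitones up: G#.

G#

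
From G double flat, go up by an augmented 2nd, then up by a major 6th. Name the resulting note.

An augmented second up from Gbb is Ab (letter A, 3 semitones up).
A major sixth up from Ab is F (letter F, 9 semitones up).

F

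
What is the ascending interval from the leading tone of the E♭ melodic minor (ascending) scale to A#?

The leading tone of Eb melodic minor (ascending) is D.
D up to A#: letters D→A make it a fifth; 8 semitones makes it augmented.

augmented fifth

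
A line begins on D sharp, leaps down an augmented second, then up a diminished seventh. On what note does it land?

Bbb

An augmented second down from D# is C (letter C, 3 semitones down).
A diminished seventh up from C is Bbb (letter B, 9 semitones up).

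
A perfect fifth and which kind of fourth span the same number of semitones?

A perfect fifth spans 7 semitones.
A fourth spanning 7 semitones is doubly augmented (the perfect fourth is 5).

doubly augmented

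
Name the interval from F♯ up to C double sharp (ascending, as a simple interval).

augmented fifth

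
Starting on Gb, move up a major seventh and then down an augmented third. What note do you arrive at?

Dbb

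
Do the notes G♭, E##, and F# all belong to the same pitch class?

Yes

Gb = pitch class 6 and E## = pitch class 6 and F# = pitch class 6 — the same pitch class, so they are enharmonic equivalents.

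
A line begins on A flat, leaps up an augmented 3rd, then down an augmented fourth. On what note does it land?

An augmented third up from Ab is C# (letter C, 5 semitones up).
An augmented fourth down from C# is G (letter G, 6 semitones down).

G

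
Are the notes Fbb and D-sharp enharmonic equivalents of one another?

Yes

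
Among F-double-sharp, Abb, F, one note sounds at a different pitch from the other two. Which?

F

In 12-tone equal temperament, enharmonic equivalents share a pitch class. F## is pitch class 7; Abb is pitch class 7; F is pitch class 5.
F## and Abb share pitch class 7, while F is pitch class 5.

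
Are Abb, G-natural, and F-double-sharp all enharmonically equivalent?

Yes

Abb = pitch class 7 and G = pitch class 7 and F## = pitch class 7 — the same pitch class, so they are enharmonic equivalents.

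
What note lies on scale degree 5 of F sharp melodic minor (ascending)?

The F# melodic minor (ascending) scale runs F# G# A B C# D# E#.
Degree 5 is C#.

C#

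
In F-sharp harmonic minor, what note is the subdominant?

The F# harmonic minor scale runs F# G# A B C# D E#.
Degree 4 is B.

B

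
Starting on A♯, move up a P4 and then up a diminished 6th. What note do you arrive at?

Bb

A perfect fourth up from A# is D# (letter D, 5 semitones up).
A diminished sixth up from D# is Bb (letter B, 7 semitones up).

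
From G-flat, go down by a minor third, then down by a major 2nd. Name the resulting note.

Db

A minor third down from Gb is Eb (letter E, 3 semitones down).
A major second down from Eb is Db (letter D, 2 semitones down).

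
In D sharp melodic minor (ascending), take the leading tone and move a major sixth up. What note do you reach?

A##

The leading tone of D# melodic minor (ascending) is C##.
A major sixth (9 semitones) above C## lands on the letter A, giving A##.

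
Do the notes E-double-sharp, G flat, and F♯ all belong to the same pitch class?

E## = pitch class 6 and Gb = pitch class 6 and F# = pitch class 6 — the same pitch class, so they are enharmonic equivalents.

Yes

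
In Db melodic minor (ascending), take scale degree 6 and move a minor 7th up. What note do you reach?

Ab

Scale degree 6 of Db melodic minor (ascending) is Bb.
A minor seventh (10 semitones) above Bb lands on the letter A, giving Ab.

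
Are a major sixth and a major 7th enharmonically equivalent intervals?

A major sixth spans 9 semitones; a major seventh spans 11.
The spans differ, so they are not enharmonic equivalents.

No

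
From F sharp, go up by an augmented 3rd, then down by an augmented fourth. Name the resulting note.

E#

An augmented third up from F# is A## (letter A, 5 semitones up).
An augmented fourth down from A## is E# (letter E, 6 semitones down).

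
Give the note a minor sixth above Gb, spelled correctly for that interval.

Ebb

G up a major sixth is E, so the target letter is E.
From Gb, a minor sixth is 8 semitones up: Ebb.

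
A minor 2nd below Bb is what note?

B down a major second is A, so the target letter is A.
From Bb, a minor second is 1 semitone down: A.

A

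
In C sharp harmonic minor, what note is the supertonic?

D#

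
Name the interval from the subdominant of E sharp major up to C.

The subdominant of E# major is A#.
A# up to C: letters A→C make it a third; 2 semitones makes it diminished.

diminished third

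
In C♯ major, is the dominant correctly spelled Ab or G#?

G#

Each scale degree takes a distinct letter name. Degree 5 of a scale on C must use the letter G.
G# and Ab are enharmonically the same pitch, but only G# uses the letter G, so it is the correct spelling here.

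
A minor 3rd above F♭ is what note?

F up a major third is A, so the target letter is A.
From Fb, a minor third is 3 semitones up: Abb.

Abb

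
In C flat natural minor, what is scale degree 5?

Gb

Degree 5 takes the letter 4 steps above C, which is G.
In natural minor, degree 5 sits 7 semitones above the tonic. Cb + 7 semitones is pitch class 6, spelled on G as Gb.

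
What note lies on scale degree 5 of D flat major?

Ab

Degree 5 takes the letter 4 steps above D, which is A.
In major, degree 5 sits 7 semitones above the tonic. Db + 7 semitones is pitch class 8, spelled on A as Ab.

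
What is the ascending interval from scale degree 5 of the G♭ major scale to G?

augmented fourth

Scale degree 5 of Gb major is Db.
Db up to G: letters D→G make it a fourth; 6 semitones makes it augmented.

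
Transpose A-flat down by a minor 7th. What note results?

A down a major seventh is Bb, so the target letter is B.
From Ab, a minor seventh is 10 semitones down: Bb.

Bb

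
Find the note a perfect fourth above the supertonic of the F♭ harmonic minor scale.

Cb

The supertonic of Fb harmonic minor is Gb.
A perfect fourth (5 semitones) above Gb lands on the letter C, giving Cb.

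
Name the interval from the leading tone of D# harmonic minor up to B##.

major seventh

The leading tone of D# harmonic minor is C##.
C## up to B##: letters C→B make it a seventh; 11 semitones makes it major.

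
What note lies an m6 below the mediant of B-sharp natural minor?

F##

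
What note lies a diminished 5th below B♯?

A fifth below B lands on the letter E.
A diminished fifth spans 6 semitones, so B# moves to pitch class 6. On the letter E that is E##.

E##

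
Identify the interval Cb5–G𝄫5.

Counting letters C–D–E–F–G gives a fifth.
Cb→Gbb = 6 semitones, 1 narrower than the perfect fifth (7), so diminished.

diminished fifth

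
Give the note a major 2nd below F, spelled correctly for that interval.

Eb

F down a major second is Eb, so the target letter is E.
From F, a major second is 2 semitones down: Eb.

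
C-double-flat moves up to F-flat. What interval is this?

The letter names run C→F, a span of 3 letter steps, so the interval is some kind of fourth.
Cbb to Fb is 6 semitones. A perfect fourth is 5, so 6 makes it augmented.

augmented fourth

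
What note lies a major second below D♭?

A second below D lands on the letter C.
A major second spans 2 semitones, so Db moves to pitch class 11. On the letter C that is Cb.

Cb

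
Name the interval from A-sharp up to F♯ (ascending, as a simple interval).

The letter names run A→F, a span of 5 letter steps, so the interval is some kind of sixth.
A# to F# is 8 semitones. A major sixth is 9, so 8 makes it minor.

minor sixth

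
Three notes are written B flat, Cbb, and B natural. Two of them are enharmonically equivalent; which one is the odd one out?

In 12-tone equal temperament, enharmonic equivalents share a pitch class. Bb is pitch class 10; Cbb is pitch class 10; B is pitch class 11.
Bb and Cbb share pitch class 10, while B is pitch class 11.

B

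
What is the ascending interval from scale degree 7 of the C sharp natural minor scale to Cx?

augmented second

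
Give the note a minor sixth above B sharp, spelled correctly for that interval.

A sixth above B lands on the letter G.
A minor sixth spans 8 semitones, so B# moves to pitch class 8. On the letter G that is G#.

G#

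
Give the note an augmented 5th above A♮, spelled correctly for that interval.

A fifth above A lands on the letter E.
An augmented fifth spans 8 semitones, so A moves to pitch class 5. On the letter E that is E#.

E#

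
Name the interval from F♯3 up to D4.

minor sixth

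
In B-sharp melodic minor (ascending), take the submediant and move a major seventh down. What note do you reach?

The submediant of B# melodic minor (ascending) is G##.
A major seventh (11 semitones) below G## lands on the letter A, giving A#.

A#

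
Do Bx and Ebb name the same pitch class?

No

B## is pitch class 1; Ebb is pitch class 2.
The pitch classes differ (1 vs. 2), so they are not enharmonic equivalents.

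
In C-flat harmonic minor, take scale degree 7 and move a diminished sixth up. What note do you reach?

Gbb

Scale degree 7 of Cb harmonic minor is Bb.
A diminished sixth (7 semitones) above Bb lands on the letter G, giving Gbb.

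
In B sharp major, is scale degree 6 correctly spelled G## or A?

G##

Each scale degree takes a distinct letter name. Degree 6 of a scale on B must use the letter G.
G## and A are enharmonically the same pitch, but only G## uses the letter G, so it is the correct spelling here.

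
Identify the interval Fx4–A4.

diminished third

Counting letters F–G–A gives a third.
F##→A = 2 semitones, 2 narrower than the major third (4), so diminished.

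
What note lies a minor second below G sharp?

G down a major second is F, so the target letter is F.
From G#, a minor second is 1 semitone down: F##.

F##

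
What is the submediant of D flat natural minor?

Bbb

The Db natural minor scale runs Db Eb Fb Gb Ab Bbb Cb.
Degree 6 is Bbb.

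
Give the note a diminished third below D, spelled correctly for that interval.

D down a major third is Bb, so the target letter is B.
From D, a diminished third is 2 semitones down: B#.

B#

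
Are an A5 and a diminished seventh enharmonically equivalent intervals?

No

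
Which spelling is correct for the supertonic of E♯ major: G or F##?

Each scale degree takes a distinct letter name. Degree 2 of a scale on E must use the letter F.
F## and G are enharmonically the same pitch, but only F## uses the letter F, so it is the correct spelling here.

F##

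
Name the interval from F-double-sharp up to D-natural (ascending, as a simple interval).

diminished sixth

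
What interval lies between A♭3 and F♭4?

minor sixth

Counting letters A–B–C–D–E–F gives a sixth.
Ab→Fb = 8 semitones, 1 narrower than the major sixth (9), so minor.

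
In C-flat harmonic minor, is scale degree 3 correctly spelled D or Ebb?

Each scale degree takes a distinct letter name. Degree 3 of a scale on C must use the letter E.
Ebb and D are enharmonically the same pitch, but only Ebb uses the letter E, so it is the correct spelling here.

Ebb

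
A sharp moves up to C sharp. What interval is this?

minor third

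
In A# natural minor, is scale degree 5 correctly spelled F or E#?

E#

Each scale degree takes a distinct letter name. Degree 5 of a scale on A must use the letter E.
E# and F are enharmonically the same pitch, but only E# uses the letter E, so it is the correct spelling here.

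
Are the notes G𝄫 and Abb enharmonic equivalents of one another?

No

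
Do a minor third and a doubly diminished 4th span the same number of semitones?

Yes

A minor third spans 3 semitones; a doubly diminished fourth spans 3.
They are enharmonically equivalent.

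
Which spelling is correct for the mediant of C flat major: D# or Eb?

Eb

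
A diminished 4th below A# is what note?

E##

A down a perfect fourth is E, so the target letter is E.
From A#, a diminished fourth is 4 semitones down: E##.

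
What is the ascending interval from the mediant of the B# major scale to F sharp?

diminished third

The mediant of B# major is D##.
D## up to F#: letters D→F make it a third; 2 semitones makes it diminished.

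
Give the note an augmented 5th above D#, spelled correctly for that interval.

A fifth above D lands on the letter A.
An augmented fifth spans 8 semitones, so D# moves to pitch class 11. On the letter A that is A##.

A##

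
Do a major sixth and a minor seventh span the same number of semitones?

No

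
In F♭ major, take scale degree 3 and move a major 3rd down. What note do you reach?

Fb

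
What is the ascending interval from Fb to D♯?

Counting letters F–G–A–B–C–D gives a sixth.
Fb→D# = 11 semitones, 2 wider than the major sixth (9), so doubly augmented.

doubly augmented sixth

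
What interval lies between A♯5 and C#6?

minor third

The letter names run A→C, a span of 2 letter steps, so the interval is some kind of third.
A# to C# is 3 semitones. A major third is 4, so 3 makes it minor.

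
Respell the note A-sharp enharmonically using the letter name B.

Bb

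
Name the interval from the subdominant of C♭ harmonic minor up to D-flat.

The subdominant of Cb harmonic minor is Fb.
Fb up to Db: letters F→D make it a sixth; 9 semitones makes it major.

major sixth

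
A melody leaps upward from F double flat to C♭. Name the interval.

augmented fifth

The letter names run F→C, a span of 4 letter steps, so the interval is some kind of fifth.
Fbb to Cb is 8 semitones. A perfect fifth is 7, so 8 makes it augmented.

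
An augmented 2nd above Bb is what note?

C#

B up a major second is C#, so the target letter is C.
From Bb, an augmented second is 3 semitones up: C#.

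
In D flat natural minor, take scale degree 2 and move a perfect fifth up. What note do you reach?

Bb

Scale degree 2 of Db natural minor is Eb.
A perfect fifth (7 semitones) above Eb lands on the letter B, giving Bb.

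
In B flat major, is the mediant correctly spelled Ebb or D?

D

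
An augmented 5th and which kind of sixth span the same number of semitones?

An augmented fifth spans 8 semitones.
A sixth spanning 8 semitones is minor (the major sixth is 9).

minor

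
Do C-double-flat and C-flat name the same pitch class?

No

Two spellings are enharmonically equivalent only if they share a pitch class.
Here Cbb → 10, Cb → 11; 10 ≠ 11, so they are not.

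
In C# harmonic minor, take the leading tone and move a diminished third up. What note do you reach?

D

The leading tone of C# harmonic minor is B#.
A diminished third (2 semitones) above B# lands on the letter D, giving D.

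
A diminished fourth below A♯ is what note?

A down a perfect fourth is E, so the target letter is E.
From A#, a diminished fourth is 4 semitones down: E##.

E##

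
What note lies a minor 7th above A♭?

A up a major seventh is G#, so the target letter is G.
From Ab, a minor seventh is 10 semitones up: Gb.

Gb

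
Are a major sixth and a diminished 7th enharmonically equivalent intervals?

A major sixth spans 9 semitones; a diminished seventh spans 9.
They are enharmonically equivalent.

Yes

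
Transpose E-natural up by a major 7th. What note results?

A seventh above E lands on the letter D.
A major seventh spans 11 semitones, so E moves to pitch class 3. On the letter D that is D#.

D#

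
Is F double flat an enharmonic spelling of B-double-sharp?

No

Two spellings are enharmonically equivalent only if they share a pitch class.
Here Fbb → 3, B## → 1; 1 ≠ 3, so they are not.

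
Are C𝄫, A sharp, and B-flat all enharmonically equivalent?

Cbb is pitch class 10; A# is pitch class 10; Bb is pitch class 10.
All spellings map to pitch class 10, so they are enharmonically equivalent.

Yes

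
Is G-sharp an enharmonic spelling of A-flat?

Yes

G# = pitch class 8 and Ab = pitch class 8 — the same pitch class, so they are enharmonic equivalents.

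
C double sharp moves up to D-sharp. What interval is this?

minor second

The letter names run C→D, a span of 1 letter step, so the interval is some kind of second.
C## to D# is 1 semitone. A major second is 2, so 1 makes it minor.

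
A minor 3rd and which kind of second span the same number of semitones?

A minor third spans 3 semitones.
A second spanning 3 semitones is augmented (the major second is 2).

augmented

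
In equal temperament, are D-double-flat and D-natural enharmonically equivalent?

Dbb is pitch class 0; D is pitch class 2.
The pitch classes differ (0 vs. 2), so they are not enharmonic equivalents.

No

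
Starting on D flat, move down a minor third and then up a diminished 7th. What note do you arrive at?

Abb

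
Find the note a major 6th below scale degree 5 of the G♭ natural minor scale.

Scale degree 5 of Gb natural minor is Db.
A major sixth (9 semitones) below Db lands on the letter F, giving Fb.

Fb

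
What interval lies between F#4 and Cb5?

doubly diminished fifth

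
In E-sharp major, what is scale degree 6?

C##

Degree 6 takes the letter 5 steps above E, which is C.
In major, degree 6 sits 9 semitones above the tonic. E# + 9 semitones is pitch class 2, spelled on C as C##.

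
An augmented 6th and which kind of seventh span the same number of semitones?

An augmented sixth spans 10 semitones.
A seventh spanning 10 semitones is minor (the major seventh is 11).

minor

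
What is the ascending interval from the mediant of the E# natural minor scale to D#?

perfect fifth

The mediant of E# natural minor is G#.
G# up to D#: letters G→D make it a fifth; 7 semitones makes it perfect.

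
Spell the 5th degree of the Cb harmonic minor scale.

Gb

Degree 5 takes the letter 4 steps above C, which is G.
In harmonic minor, degree 5 sits 7 semitones above the tonic. Cb + 7 semitones is pitch class 6, spelled on G as Gb.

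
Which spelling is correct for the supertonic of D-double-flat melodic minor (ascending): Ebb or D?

Ebb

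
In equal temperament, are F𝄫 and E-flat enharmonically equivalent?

Yes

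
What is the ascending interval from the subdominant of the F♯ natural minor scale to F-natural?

The subdominant of F# natural minor is B.
B up to F: letters B→F make it a fifth; 6 semitones makes it diminished.

diminished fifth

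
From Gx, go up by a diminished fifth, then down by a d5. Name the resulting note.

A diminished fifth up from G## is D# (letter D, 6 semitones up).
A diminished fifth down from D# is G## (letter G, 6 semitones down).

G##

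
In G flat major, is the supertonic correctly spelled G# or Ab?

Ab

Each scale degree takes a distinct letter name. Degree 2 of a scale on G must use the letter A.
Ab and G# are enharmonically the same pitch, but only Ab uses the letter A, so it is the correct spelling here.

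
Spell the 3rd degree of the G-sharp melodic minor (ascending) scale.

B

Degree 3 takes the letter 2 steps above G, which is B.
In melodic minor (ascending), degree 3 sits 3 semitones above the tonic. G# + 3 semitones is pitch class 11, spelled on B as B.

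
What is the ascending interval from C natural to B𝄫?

diminished seventh

The letter names run C→B, a span of 6 letter steps, so the interval is some kind of seventh.
C to Bbb is 9 semitones. A major seventh is 11, so 9 makes it diminished.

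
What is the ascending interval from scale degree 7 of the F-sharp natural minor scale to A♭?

diminished fourth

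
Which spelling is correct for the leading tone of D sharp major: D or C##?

Each scale degree takes a distinct letter name. Degree 7 of a scale on D must use the letter C.
C## and D are enharmonically the same pitch, but only C## uses the letter C, so it is the correct spelling here.

C##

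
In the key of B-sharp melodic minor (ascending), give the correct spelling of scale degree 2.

C##

The B# melodic minor (ascending) scale runs B# C## D# E# F## G## A##.
Degree 2 is C##.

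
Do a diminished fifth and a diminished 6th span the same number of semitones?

A diminished fifth spans 6 semitones; a diminished sixth spans 7.
The spans differ, so they are not enharmonic equivalents.

No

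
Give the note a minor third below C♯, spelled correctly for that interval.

A third below C lands on the letter A.
A minor third spans 3 semitones, so C# moves to pitch class 10. On the letter A that is A#.

A#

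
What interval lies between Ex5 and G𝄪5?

minor third

Counting letters E–F–G gives a third.
E##→G## = 3 semitones, 1 narrower than the major third (4), so minor.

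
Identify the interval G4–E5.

The letter names run G→E, a span of 5 letter steps, so the interval is some kind of sixth.
G to E is 9 semitones. A major sixth is 9, so 9 makes it major.

major sixth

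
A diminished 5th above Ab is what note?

A fifth above A lands on the letter E.
A diminished fifth spans 6 semitones, so Ab moves to pitch class 2. On the letter E that is Ebb.

Ebb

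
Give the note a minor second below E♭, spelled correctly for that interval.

D

E down a major second is D, so the target letter is D.
From Eb, a minor second is 1 semitone down: D.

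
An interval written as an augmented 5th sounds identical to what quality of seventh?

doubly diminished

An augmented fifth spans 8 semitones.
A seventh spanning 8 semitones is doubly diminished (the major seventh is 11).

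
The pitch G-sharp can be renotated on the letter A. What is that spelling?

Plain A sits 1 semitone above G#, so on the letter A the same pitch needs a flat: Ab.

Ab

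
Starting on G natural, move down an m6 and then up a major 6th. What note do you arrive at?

A minor sixth down from G is B (letter B, 8 semitones down).
A major sixth up from B is G# (letter G, 9 semitones up).

G#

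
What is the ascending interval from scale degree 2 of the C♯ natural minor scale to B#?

major sixth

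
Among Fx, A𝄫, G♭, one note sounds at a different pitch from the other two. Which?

In 12-tone equal temperament, enharmonic equivalents share a pitch class. F## is pitch class 7; Abb is pitch class 7; Gb is pitch class 6.
F## and Abb share pitch class 7, while Gb is pitch class 6.

Gb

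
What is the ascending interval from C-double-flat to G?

doubly augmented fifth

The letter names run C→G, a span of 4 letter steps, so the interval is some kind of fifth.
Cbb to G is 9 semitones. A perfect fifth is 7, so 9 makes it doubly augmented.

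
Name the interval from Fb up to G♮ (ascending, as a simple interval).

Counting letters F–G gives a second.
Fb→G = 3 semitones, 1 wider than the major second (2), so augmented.

augmented second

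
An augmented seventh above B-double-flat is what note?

A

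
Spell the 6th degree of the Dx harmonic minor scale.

B#

Degree 6 takes the letter 5 steps above D, which is B.
In harmonic minor, degree 6 sits 8 semitones above the tonic. D## + 8 semitones is pitch class 0, spelled on B as B#.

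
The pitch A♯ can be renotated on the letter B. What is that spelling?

Bb

A# is pitch class 10. The letter B alone is pitch class 11.
To reach pitch class 10 from B requires an offset of -1 semitone, i.e. flat: Bb.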